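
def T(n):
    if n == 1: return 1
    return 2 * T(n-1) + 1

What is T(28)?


T(28) = 2 * T(27) + 1
T(27) = 2 * T(26) + 1
T(26) = 2 * T(25) + 1
T(25) = 2 * T(24) + 1
T(24) = 2 * T(23) + 1
T(23) = 2 * T(22) + 1
T(22) = 2 * T(21) + 1
T(21) = 2 * T(20) + 1
T(20) = 2 * T(19) + 1
T(19) = 2 * T(18) + 1
T(18) = 2 * T(17) + 1
T(17) = 2 * T(16) + 1
T(16) = 2 * T(15) + 1
T(15) = 2 * T(14) + 1
T(14) = 2 * T(13) + 1
T(13) = 2 * T(12) + 1
T(12) = 2 * T(11) + 1
T(11) = 2 * T(10) + 1
T(10) = 2 * T(9) + 1
T(9) = 2 * T(8) + 1
T(8) = 2 * T(7) + 1
T(7) = 2 * T(6) + 1
T(6) = 2 * T(5) + 1
T(5) = 2 * T(4) + 1
T(4) = 2 * T(3) + 1
T(3) = 2 * T(2) + 1
T(2) = 2 * T(1) + 1
T(1) = 1  (base case)
T(2) = 2 * 1 + 1 = 3
T(3) = 2 * 3 + 1 = 7
T(4) = 2 * 7 + 1 = 15
T(5) = 2 * 15 + 1 = 31
T(6) = 2 * 31 + 1 = 63
T(7) = 2 * 63 + 1 = 127
T(8) = 2 * 127 + 1 = 255
T(9) = 2 * 255 + 1 = 511
T(10) = 2 * 511 + 1 = 1023
T(11) = 2 * 1023 + 1 = 2047
T(12) = 2 * 2047 + 1 = 4095
T(13) = 2 * 4095 + 1 = 8191
T(14) = 2 * 8191 + 1 = 16383
T(15) = 2 * 16383 + 1 = 32767
T(16) = 2 * 32767 + 1 = 65535
T(17) = 2 * 65535 + 1 = 131071
T(18) = 2 * 131071 + 1 = 262143
T(19) = 2 * 262143 + 1 = 524287
T(20) = 2 * 524287 + 1 = 1048575
T(21) = 2 * 1048575 + 1 = 2097151
T(22) = 2 * 2097151 + 1 = 4194303
T(23) = 2 * 4194303 + 1 = 8388607
T(24) = 2 * 8388607 + 1 = 16777215
T(25) = 2 * 16777215 + 1 = 33554431
T(26) = 2 * 33554431 + 1 = 67108863
T(27) = 2 * 67108863 + 1 = 134217727
T(28) = 2 * 134217727 + 1 = 268435455

268435455


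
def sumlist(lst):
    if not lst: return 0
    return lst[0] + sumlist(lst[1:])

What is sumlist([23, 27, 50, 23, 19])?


sumlist([23, 27, 50, 23, 19]) = 23 + sumlist([27, 50, 23, 19])
sumlist([27, 50, 23, 19]) = 27 + sumlist([50, 23, 19])
sumlist([50, 23, 19]) = 50 + sumlist([23, 19])
sumlist([23, 19]) = 23 + sumlist([19])
sumlist([19]) = 19 + sumlist([])
sumlist([]) = 0  (base case)
Total: 23 + 27 + 50 + 23 + 19 + 0 = 142

142


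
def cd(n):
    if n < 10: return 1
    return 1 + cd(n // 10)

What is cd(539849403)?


cd(539849403) = 1 + cd(53984940)
cd(53984940) = 1 + cd(5398494)
cd(5398494) = 1 + cd(539849)
cd(539849) = 1 + cd(53984)
cd(53984) = 1 + cd(5398)
cd(5398) = 1 + cd(539)
cd(539) = 1 + cd(53)
cd(53) = 1 + cd(5)
cd(5) = 1  (base case: 5 < 10)
Unwinding: 1 + 1 + 1 + 1 + 1 + 1 + 1 + 1 + 1 = 9

9


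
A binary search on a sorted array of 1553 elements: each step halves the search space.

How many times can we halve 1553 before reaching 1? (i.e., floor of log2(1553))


1553 / 2 = 776
776 / 2 = 388
388 / 2 = 194
194 / 2 = 97
97 / 2 = 48
48 / 2 = 24
24 / 2 = 12
12 / 2 = 6
6 / 2 = 3
3 / 2 = 1
Reached 1 after 10 halvings

10


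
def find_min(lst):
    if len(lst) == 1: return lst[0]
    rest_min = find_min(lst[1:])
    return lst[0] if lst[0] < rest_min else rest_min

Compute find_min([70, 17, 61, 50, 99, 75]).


find_min([70, 17, 61, 50, 99, 75]): compare 70 with find_min([17, 61, 50, 99, 75])
find_min([17, 61, 50, 99, 75]): compare 17 with find_min([61, 50, 99, 75])
find_min([61, 50, 99, 75]): compare 61 with find_min([50, 99, 75])
find_min([50, 99, 75]): compare 50 with find_min([99, 75])
find_min([99, 75]): compare 99 with find_min([75])
find_min([75]) = 75  (base case)
Compare 99 with 75 -> 75
Compare 50 with 75 -> 50
Compare 61 with 50 -> 50
Compare 17 with 50 -> 17
Compare 70 with 17 -> 17

17


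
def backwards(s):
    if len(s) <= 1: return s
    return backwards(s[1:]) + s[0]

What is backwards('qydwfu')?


backwards('qydwfu') = backwards('ydwfu') + 'q'
backwards('ydwfu') = backwards('dwfu') + 'y'
backwards('dwfu') = backwards('wfu') + 'd'
backwards('wfu') = backwards('fu') + 'w'
backwards('fu') = backwards('u') + 'f'
backwards('u') = 'u'  (base case)
Concatenating: 'u' + 'f' + 'w' + 'd' + 'y' + 'q' = 'ufwdyq'

ufwdyq


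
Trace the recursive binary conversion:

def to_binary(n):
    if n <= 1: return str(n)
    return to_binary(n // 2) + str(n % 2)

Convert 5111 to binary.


to_binary(5111) = to_binary(2555) + '1'
to_binary(2555) = to_binary(1277) + '1'
to_binary(1277) = to_binary(638) + '1'
to_binary(638) = to_binary(319) + '0'
to_binary(319) = to_binary(159) + '1'
to_binary(159) = to_binary(79) + '1'
to_binary(79) = to_binary(39) + '1'
to_binary(39) = to_binary(19) + '1'
to_binary(19) = to_binary(9) + '1'
to_binary(9) = to_binary(4) + '1'
to_binary(4) = to_binary(2) + '0'
to_binary(2) = to_binary(1) + '0'
to_binary(1) = '1'  (base case)
Concatenating: '1' + '0' + '0' + '1' + '1' + '1' + '1' + '1' + '1' + '0' + '1' + '1' + '1' = '1001111110111'

1001111110111


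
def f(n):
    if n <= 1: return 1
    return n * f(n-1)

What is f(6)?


f(6)
= 6 * f(5)
= 6 * 5 * f(4)
= 6 * 5 * 4 * f(3)
= 6 * 5 * 4 * 3 * f(2)
= 6 * 5 * 4 * 3 * 2 * f(1)
= 6 * 5 * 4 * 3 * 2 * 1
= 720

720


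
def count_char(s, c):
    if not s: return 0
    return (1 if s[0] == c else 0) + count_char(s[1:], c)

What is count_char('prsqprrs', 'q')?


s[0]='p' != 'q' -> 0
s[0]='r' != 'q' -> 0
s[0]='s' != 'q' -> 0
s[0]='q' == 'q' -> 1
s[0]='p' != 'q' -> 0
s[0]='r' != 'q' -> 0
s[0]='r' != 'q' -> 0
s[0]='s' != 'q' -> 0
Sum: 0 + 0 + 0 + 1 + 0 + 0 + 0 + 0 = 1

1


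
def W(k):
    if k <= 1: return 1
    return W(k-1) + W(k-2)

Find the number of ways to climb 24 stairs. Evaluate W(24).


Building up from base cases:
W(0) = 1
W(1) = 1
W(2) = W(1) + W(0) = 1 + 1 = 2
W(3) = W(2) + W(1) = 2 + 1 = 3
W(4) = W(3) + W(2) = 3 + 2 = 5
W(5) = W(4) + W(3) = 5 + 3 = 8
W(6) = W(5) + W(4) = 8 + 5 = 13
W(7) = W(6) + W(5) = 13 + 8 = 21
W(8) = W(7) + W(6) = 21 + 13 = 34
W(9) = W(8) + W(7) = 34 + 21 = 55
W(10) = W(9) + W(8) = 55 + 34 = 89
W(11) = W(10) + W(9) = 89 + 55 = 144
W(12) = W(11) + W(10) = 144 + 89 = 233
W(13) = W(12) + W(11) = 233 + 144 = 377
W(14) = W(13) + W(12) = 377 + 233 = 610
W(15) = W(14) + W(13) = 610 + 377 = 987
W(16) = W(15) + W(14) = 987 + 610 = 1597
W(17) = W(16) + W(15) = 1597 + 987 = 2584
W(18) = W(17) + W(16) = 2584 + 1597 = 4181
W(19) = W(18) + W(17) = 4181 + 2584 = 6765
W(20) = W(19) + W(18) = 6765 + 4181 = 10946
W(21) = W(20) + W(19) = 10946 + 6765 = 17711
W(22) = W(21) + W(20) = 17711 + 10946 = 28657
W(23) = W(22) + W(21) = 28657 + 17711 = 46368
W(24) = W(23) + W(22) = 46368 + 28657 = 75025

75025


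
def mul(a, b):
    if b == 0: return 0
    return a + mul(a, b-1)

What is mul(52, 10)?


mul(52, 10) = 52 + mul(52, 9)
mul(52, 9) = 52 + mul(52, 8)
mul(52, 8) = 52 + mul(52, 7)
mul(52, 7) = 52 + mul(52, 6)
mul(52, 6) = 52 + mul(52, 5)
mul(52, 5) = 52 + mul(52, 4)
mul(52, 4) = 52 + mul(52, 3)
mul(52, 3) = 52 + mul(52, 2)
mul(52, 2) = 52 + mul(52, 1)
mul(52, 1) = 52 + mul(52, 0)
mul(52, 0) = 0  (base case)
Total: 52 + 52 + 52 + 52 + 52 + 52 + 52 + 52 + 52 + 52 + 0 = 520

520


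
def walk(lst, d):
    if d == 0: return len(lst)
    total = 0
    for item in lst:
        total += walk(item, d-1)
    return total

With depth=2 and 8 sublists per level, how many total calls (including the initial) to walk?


At depth 0 (root): 1 call
At depth 1: each of 1 parents calls walk on 8 children = 8 calls
At depth 2: each of 8 parents calls walk on 8 children = 64 calls
Total: 1 + 8 + 64 = 73

73


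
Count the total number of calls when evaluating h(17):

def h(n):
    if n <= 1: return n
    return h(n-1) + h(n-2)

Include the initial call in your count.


Let C(n) = total calls for h(n)
C(0) = 1, C(1) = 1
C(2) = 1 + C(1) + C(0) = 1 + 1 + 1 = 3
C(3) = 1 + C(2) + C(1) = 1 + 3 + 1 = 5
C(4) = 1 + C(3) + C(2) = 1 + 5 + 3 = 9
C(5) = 1 + C(4) + C(3) = 1 + 9 + 5 = 15
C(6) = 1 + C(5) + C(4) = 1 + 15 + 9 = 25
C(7) = 1 + C(6) + C(5) = 1 + 25 + 15 = 41
C(8) = 1 + C(7) + C(6) = 1 + 41 + 25 = 67
C(9) = 1 + C(8) + C(7) = 1 + 67 + 41 = 109
C(10) = 1 + C(9) + C(8) = 1 + 109 + 67 = 177
C(11) = 1 + C(10) + C(9) = 1 + 177 + 109 = 287
C(12) = 1 + C(11) + C(10) = 1 + 287 + 177 = 465
C(13) = 1 + C(12) + C(11) = 1 + 465 + 287 = 753
C(14) = 1 + C(13) + C(12) = 1 + 753 + 465 = 1219
C(15) = 1 + C(14) + C(13) = 1 + 1219 + 753 = 1973
C(16) = 1 + C(15) + C(14) = 1 + 1973 + 1219 = 3193
C(17) = 1 + C(16) + C(15) = 1 + 3193 + 1973 = 5167

5167


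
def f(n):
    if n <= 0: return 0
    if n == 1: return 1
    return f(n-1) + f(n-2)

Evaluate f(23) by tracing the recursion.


Computing f(23) bottom-up:
f(0) = 0
f(1) = 1
f(2) = f(1) + f(0) = 1 + 0 = 1
f(3) = f(2) + f(1) = 1 + 1 = 2
f(4) = f(3) + f(2) = 2 + 1 = 3
f(5) = f(4) + f(3) = 3 + 2 = 5
f(6) = f(5) + f(4) = 5 + 3 = 8
f(7) = f(6) + f(5) = 8 + 5 = 13
f(8) = f(7) + f(6) = 13 + 8 = 21
f(9) = f(8) + f(7) = 21 + 13 = 34
f(10) = f(9) + f(8) = 34 + 21 = 55
f(11) = f(10) + f(9) = 55 + 34 = 89
f(12) = f(11) + f(10) = 89 + 55 = 144
f(13) = f(12) + f(11) = 144 + 89 = 233
f(14) = f(13) + f(12) = 233 + 144 = 377
f(15) = f(14) + f(13) = 377 + 233 = 610
f(16) = f(15) + f(14) = 610 + 377 = 987
f(17) = f(16) + f(15) = 987 + 610 = 1597
f(18) = f(17) + f(16) = 1597 + 987 = 2584
f(19) = f(18) + f(17) = 2584 + 1597 = 4181
f(20) = f(19) + f(18) = 4181 + 2584 = 6765
f(21) = f(20) + f(19) = 6765 + 4181 = 10946
f(22) = f(21) + f(20) = 10946 + 6765 = 17711
f(23) = f(22) + f(21) = 17711 + 10946 = 28657

28657


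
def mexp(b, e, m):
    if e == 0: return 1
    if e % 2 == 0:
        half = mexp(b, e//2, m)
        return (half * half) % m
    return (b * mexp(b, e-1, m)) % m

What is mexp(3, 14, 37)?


mexp(3, 14, 37): e is even, compute mexp(3, 7, 37)
  mexp(3, 7, 37): e is odd, compute mexp(3, 6, 37)
    mexp(3, 6, 37): e is even, compute mexp(3, 3, 37)
      mexp(3, 3, 37): e is odd, compute mexp(3, 2, 37)
        mexp(3, 2, 37): e is even, compute mexp(3, 1, 37)
          mexp(3, 1, 37): e is odd, compute mexp(3, 0, 37)
          mexp(3, 0, 37) = 1
          (3 * 1) % 37 = 3
        half=3, (3*3) % 37 = 9
      (3 * 9) % 37 = 27
    half=27, (27*27) % 37 = 26
  (3 * 26) % 37 = 4
half=4, (4*4) % 37 = 16

16


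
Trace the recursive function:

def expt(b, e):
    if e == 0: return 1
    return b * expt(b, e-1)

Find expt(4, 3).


expt(4, 3)
= 4 * expt(4, 2)
= 4 * 4 * expt(4, 1)
= 4 * 4 * 4 * expt(4, 0)
= 4 * 4 * 4 * 1
= 64

64


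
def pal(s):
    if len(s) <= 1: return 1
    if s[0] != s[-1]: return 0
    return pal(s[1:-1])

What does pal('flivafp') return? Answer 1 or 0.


pal('flivafp'): s[0]='f' != s[-1]='p' -> return 0
Result: 0 (not a palindrome)

0


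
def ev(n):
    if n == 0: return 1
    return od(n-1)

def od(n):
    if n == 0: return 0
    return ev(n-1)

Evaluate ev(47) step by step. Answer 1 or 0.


ev(47) = od(46)
od(46) = ev(45)
ev(45) = od(44)
od(44) = ev(43)
ev(43) = od(42)
od(42) = ev(41)
ev(41) = od(40)
od(40) = ev(39)
ev(39) = od(38)
od(38) = ev(37)
ev(37) = od(36)
od(36) = ev(35)
ev(35) = od(34)
od(34) = ev(33)
ev(33) = od(32)
od(32) = ev(31)
ev(31) = od(30)
od(30) = ev(29)
ev(29) = od(28)
od(28) = ev(27)
ev(27) = od(26)
od(26) = ev(25)
ev(25) = od(24)
od(24) = ev(23)
ev(23) = od(22)
od(22) = ev(21)
ev(21) = od(20)
od(20) = ev(19)
ev(19) = od(18)
od(18) = ev(17)
ev(17) = od(16)
od(16) = ev(15)
ev(15) = od(14)
od(14) = ev(13)
ev(13) = od(12)
od(12) = ev(11)
ev(11) = od(10)
od(10) = ev(9)
ev(9) = od(8)
od(8) = ev(7)
ev(7) = od(6)
od(6) = ev(5)
ev(5) = od(4)
od(4) = ev(3)
ev(3) = od(2)
od(2) = ev(1)
ev(1) = od(0)
od(0) = 0  (base case)
Result: 0

0


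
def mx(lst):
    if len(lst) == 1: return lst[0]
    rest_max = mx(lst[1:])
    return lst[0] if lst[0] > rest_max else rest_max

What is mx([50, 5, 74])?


mx([50, 5, 74]): compare 50 with mx([5, 74])
mx([5, 74]): compare 5 with mx([74])
mx([74]) = 74  (base case)
Compare 5 with 74 -> 74
Compare 50 with 74 -> 74

74


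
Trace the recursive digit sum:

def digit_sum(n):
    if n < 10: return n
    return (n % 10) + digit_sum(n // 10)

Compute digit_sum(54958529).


digit_sum(54958529) = 9 + digit_sum(5495852)
digit_sum(5495852) = 2 + digit_sum(549585)
digit_sum(549585) = 5 + digit_sum(54958)
digit_sum(54958) = 8 + digit_sum(5495)
digit_sum(5495) = 5 + digit_sum(549)
digit_sum(549) = 9 + digit_sum(54)
digit_sum(54) = 4 + digit_sum(5)
digit_sum(5) = 5  (base case)
Total: 9 + 2 + 5 + 8 + 5 + 9 + 4 + 5 = 47

47


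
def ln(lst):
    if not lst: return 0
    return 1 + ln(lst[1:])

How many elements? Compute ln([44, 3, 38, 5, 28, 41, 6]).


ln([44, 3, 38, 5, 28, 41, 6]) = 1 + ln([3, 38, 5, 28, 41, 6])
ln([3, 38, 5, 28, 41, 6]) = 1 + ln([38, 5, 28, 41, 6])
ln([38, 5, 28, 41, 6]) = 1 + ln([5, 28, 41, 6])
ln([5, 28, 41, 6]) = 1 + ln([28, 41, 6])
ln([28, 41, 6]) = 1 + ln([41, 6])
ln([41, 6]) = 1 + ln([6])
ln([6]) = 1 + ln([])
ln([]) = 0  (base case)
Unwinding: 1 + 1 + 1 + 1 + 1 + 1 + 1 + 0 = 7

7


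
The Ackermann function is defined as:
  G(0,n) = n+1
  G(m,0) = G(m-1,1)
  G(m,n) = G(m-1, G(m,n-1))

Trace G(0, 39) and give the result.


G(0, 39) = 40
Result: G(0, 39) = 40

40


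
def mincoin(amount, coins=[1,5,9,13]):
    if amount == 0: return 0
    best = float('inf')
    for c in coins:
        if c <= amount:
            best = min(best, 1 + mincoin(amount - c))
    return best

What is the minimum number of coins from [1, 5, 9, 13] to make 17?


Building up with DP:
mincoin(0) = 0
mincoin(1) = min(1+mincoin(0)=1+0=1) = 1
mincoin(2) = min(1+mincoin(1)=1+1=2) = 2
mincoin(3) = min(1+mincoin(2)=1+2=3) = 3
mincoin(4) = min(1+mincoin(3)=1+3=4) = 4
mincoin(5) = min(1+mincoin(4)=1+4=5, 1+mincoin(0)=1+0=1) = 1
mincoin(6) = min(1+mincoin(5)=1+1=2, 1+mincoin(1)=1+1=2) = 2
mincoin(7) = min(1+mincoin(6)=1+2=3, 1+mincoin(2)=1+2=3) = 3
mincoin(8) = min(1+mincoin(7)=1+3=4, 1+mincoin(3)=1+3=4) = 4
mincoin(9) = min(1+mincoin(8)=1+4=5, 1+mincoin(4)=1+4=5, 1+mincoin(0)=1+0=1) = 1
mincoin(10) = min(1+mincoin(9)=1+1=2, 1+mincoin(5)=1+1=2, 1+mincoin(1)=1+1=2) = 2
mincoin(11) = min(1+mincoin(10)=1+2=3, 1+mincoin(6)=1+2=3, 1+mincoin(2)=1+2=3) = 3
mincoin(12) = min(1+mincoin(11)=1+3=4, 1+mincoin(7)=1+3=4, 1+mincoin(3)=1+3=4) = 4
mincoin(13) = min(1+mincoin(12)=1+4=5, 1+mincoin(8)=1+4=5, 1+mincoin(4)=1+4=5, 1+mincoin(0)=1+0=1) = 1
mincoin(14) = min(1+mincoin(13)=1+1=2, 1+mincoin(9)=1+1=2, 1+mincoin(5)=1+1=2, 1+mincoin(1)=1+1=2) = 2
mincoin(15) = min(1+mincoin(14)=1+2=3, 1+mincoin(10)=1+2=3, 1+mincoin(6)=1+2=3, 1+mincoin(2)=1+2=3) = 3
mincoin(16) = min(1+mincoin(15)=1+3=4, 1+mincoin(11)=1+3=4, 1+mincoin(7)=1+3=4, 1+mincoin(3)=1+3=4) = 4
mincoin(17) = min(1+mincoin(16)=1+4=5, 1+mincoin(12)=1+4=5, 1+mincoin(8)=1+4=5, 1+mincoin(4)=1+4=5) = 5

5


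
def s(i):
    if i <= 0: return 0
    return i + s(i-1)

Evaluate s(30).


s(30)
= 30 + 29 + 28 + 27 + 26 + 25 + 24 + 23 + 22 + 21 + 20 + 19 + 18 + 17 + 16 + 15 + 14 + 13 + 12 + 11 + 10 + 9 + 8 + 7 + 6 + 5 + 4 + 3 + 2 + 1 + s(0)
= 30 + 29 + 28 + 27 + 26 + 25 + 24 + 23 + 22 + 21 + 20 + 19 + 18 + 17 + 16 + 15 + 14 + 13 + 12 + 11 + 10 + 9 + 8 + 7 + 6 + 5 + 4 + 3 + 2 + 1 + 0
= 465

465


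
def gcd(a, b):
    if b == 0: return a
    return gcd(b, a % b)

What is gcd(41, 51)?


gcd(41, 51) = gcd(51, 41)
gcd(51, 41) = gcd(41, 10)
gcd(41, 10) = gcd(10, 1)
gcd(10, 1) = gcd(1, 0)
gcd(1, 0) = 1  (base case)

1


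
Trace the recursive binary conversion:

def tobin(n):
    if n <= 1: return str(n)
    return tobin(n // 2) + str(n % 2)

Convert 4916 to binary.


tobin(4916) = tobin(2458) + '0'
tobin(2458) = tobin(1229) + '0'
tobin(1229) = tobin(614) + '1'
tobin(614) = tobin(307) + '0'
tobin(307) = tobin(153) + '1'
tobin(153) = tobin(76) + '1'
tobin(76) = tobin(38) + '0'
tobin(38) = tobin(19) + '0'
tobin(19) = tobin(9) + '1'
tobin(9) = tobin(4) + '1'
tobin(4) = tobin(2) + '0'
tobin(2) = tobin(1) + '0'
tobin(1) = '1'  (base case)
Concatenating: '1' + '0' + '0' + '1' + '1' + '0' + '0' + '1' + '1' + '0' + '1' + '0' + '0' = '1001100110100'

1001100110100


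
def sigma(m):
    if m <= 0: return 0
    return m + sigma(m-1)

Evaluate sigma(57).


sigma(57)
= 57 + 56 + 55 + 54 + 53 + 52 + 51 + 50 + 49 + 48 + 47 + 46 + 45 + 44 + 43 + 42 + 41 + 40 + 39 + 38 + 37 + 36 + 35 + 34 + 33 + 32 + 31 + 30 + 29 + 28 + 27 + 26 + 25 + 24 + 23 + 22 + 21 + 20 + 19 + 18 + 17 + 16 + 15 + 14 + 13 + 12 + 11 + 10 + 9 + 8 + 7 + 6 + 5 + 4 + 3 + 2 + 1 + sigma(0)
= 57 + 56 + 55 + 54 + 53 + 52 + 51 + 50 + 49 + 48 + 47 + 46 + 45 + 44 + 43 + 42 + 41 + 40 + 39 + 38 + 37 + 36 + 35 + 34 + 33 + 32 + 31 + 30 + 29 + 28 + 27 + 26 + 25 + 24 + 23 + 22 + 21 + 20 + 19 + 18 + 17 + 16 + 15 + 14 + 13 + 12 + 11 + 10 + 9 + 8 + 7 + 6 + 5 + 4 + 3 + 2 + 1 + 0
= 1653

1653


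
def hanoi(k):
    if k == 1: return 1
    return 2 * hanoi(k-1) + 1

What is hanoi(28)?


hanoi(28) = 2 * hanoi(27) + 1
hanoi(27) = 2 * hanoi(26) + 1
hanoi(26) = 2 * hanoi(25) + 1
hanoi(25) = 2 * hanoi(24) + 1
hanoi(24) = 2 * hanoi(23) + 1
hanoi(23) = 2 * hanoi(22) + 1
hanoi(22) = 2 * hanoi(21) + 1
hanoi(21) = 2 * hanoi(20) + 1
hanoi(20) = 2 * hanoi(19) + 1
hanoi(19) = 2 * hanoi(18) + 1
hanoi(18) = 2 * hanoi(17) + 1
hanoi(17) = 2 * hanoi(16) + 1
hanoi(16) = 2 * hanoi(15) + 1
hanoi(15) = 2 * hanoi(14) + 1
hanoi(14) = 2 * hanoi(13) + 1
hanoi(13) = 2 * hanoi(12) + 1
hanoi(12) = 2 * hanoi(11) + 1
hanoi(11) = 2 * hanoi(10) + 1
hanoi(10) = 2 * hanoi(9) + 1
hanoi(9) = 2 * hanoi(8) + 1
hanoi(8) = 2 * hanoi(7) + 1
hanoi(7) = 2 * hanoi(6) + 1
hanoi(6) = 2 * hanoi(5) + 1
hanoi(5) = 2 * hanoi(4) + 1
hanoi(4) = 2 * hanoi(3) + 1
hanoi(3) = 2 * hanoi(2) + 1
hanoi(2) = 2 * hanoi(1) + 1
hanoi(1) = 1  (base case)
hanoi(2) = 2 * 1 + 1 = 3
hanoi(3) = 2 * 3 + 1 = 7
hanoi(4) = 2 * 7 + 1 = 15
hanoi(5) = 2 * 15 + 1 = 31
hanoi(6) = 2 * 31 + 1 = 63
hanoi(7) = 2 * 63 + 1 = 127
hanoi(8) = 2 * 127 + 1 = 255
hanoi(9) = 2 * 255 + 1 = 511
hanoi(10) = 2 * 511 + 1 = 1023
hanoi(11) = 2 * 1023 + 1 = 2047
hanoi(12) = 2 * 2047 + 1 = 4095
hanoi(13) = 2 * 4095 + 1 = 8191
hanoi(14) = 2 * 8191 + 1 = 16383
hanoi(15) = 2 * 16383 + 1 = 32767
hanoi(16) = 2 * 32767 + 1 = 65535
hanoi(17) = 2 * 65535 + 1 = 131071
hanoi(18) = 2 * 131071 + 1 = 262143
hanoi(19) = 2 * 262143 + 1 = 524287
hanoi(20) = 2 * 524287 + 1 = 1048575
hanoi(21) = 2 * 1048575 + 1 = 2097151
hanoi(22) = 2 * 2097151 + 1 = 4194303
hanoi(23) = 2 * 4194303 + 1 = 8388607
hanoi(24) = 2 * 8388607 + 1 = 16777215
hanoi(25) = 2 * 16777215 + 1 = 33554431
hanoi(26) = 2 * 33554431 + 1 = 67108863
hanoi(27) = 2 * 67108863 + 1 = 134217727
hanoi(28) = 2 * 134217727 + 1 = 268435455

268435455


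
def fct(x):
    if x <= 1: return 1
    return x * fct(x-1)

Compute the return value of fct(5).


fct(5)
= 5 * fct(4)
= 5 * 4 * fct(3)
= 5 * 4 * 3 * fct(2)
= 5 * 4 * 3 * 2 * fct(1)
= 5 * 4 * 3 * 2 * 1
= 120

120


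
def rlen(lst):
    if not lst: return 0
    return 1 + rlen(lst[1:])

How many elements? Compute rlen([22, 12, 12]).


rlen([22, 12, 12]) = 1 + rlen([12, 12])
rlen([12, 12]) = 1 + rlen([12])
rlen([12]) = 1 + rlen([])
rlen([]) = 0  (base case)
Unwinding: 1 + 1 + 1 + 0 = 3

3


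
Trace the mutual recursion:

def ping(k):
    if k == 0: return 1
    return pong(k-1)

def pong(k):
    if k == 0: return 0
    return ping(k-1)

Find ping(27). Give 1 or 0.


ping(27) = pong(26)
pong(26) = ping(25)
ping(25) = pong(24)
pong(24) = ping(23)
ping(23) = pong(22)
pong(22) = ping(21)
ping(21) = pong(20)
pong(20) = ping(19)
ping(19) = pong(18)
pong(18) = ping(17)
ping(17) = pong(16)
pong(16) = ping(15)
ping(15) = pong(14)
pong(14) = ping(13)
ping(13) = pong(12)
pong(12) = ping(11)
ping(11) = pong(10)
pong(10) = ping(9)
ping(9) = pong(8)
pong(8) = ping(7)
ping(7) = pong(6)
pong(6) = ping(5)
ping(5) = pong(4)
pong(4) = ping(3)
ping(3) = pong(2)
pong(2) = ping(1)
ping(1) = pong(0)
pong(0) = 0  (base case)
Result: 0

0


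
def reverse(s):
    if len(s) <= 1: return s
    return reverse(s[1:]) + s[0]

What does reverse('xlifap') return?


reverse('xlifap') = reverse('lifap') + 'x'
reverse('lifap') = reverse('ifap') + 'l'
reverse('ifap') = reverse('fap') + 'i'
reverse('fap') = reverse('ap') + 'f'
reverse('ap') = reverse('p') + 'a'
reverse('p') = 'p'  (base case)
Concatenating: 'p' + 'a' + 'f' + 'i' + 'l' + 'x' = 'pafilx'

pafilx


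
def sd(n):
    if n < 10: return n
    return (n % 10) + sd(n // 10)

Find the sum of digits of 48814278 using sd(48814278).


sd(48814278) = 8 + sd(4881427)
sd(4881427) = 7 + sd(488142)
sd(488142) = 2 + sd(48814)
sd(48814) = 4 + sd(4881)
sd(4881) = 1 + sd(488)
sd(488) = 8 + sd(48)
sd(48) = 8 + sd(4)
sd(4) = 4  (base case)
Total: 8 + 7 + 2 + 4 + 1 + 8 + 8 + 4 = 42

42


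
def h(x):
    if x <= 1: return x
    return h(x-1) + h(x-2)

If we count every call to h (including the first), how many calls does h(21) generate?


Let C(n) = total calls for h(n)
C(0) = 1, C(1) = 1
C(2) = 1 + C(1) + C(0) = 1 + 1 + 1 = 3
C(3) = 1 + C(2) + C(1) = 1 + 3 + 1 = 5
C(4) = 1 + C(3) + C(2) = 1 + 5 + 3 = 9
C(5) = 1 + C(4) + C(3) = 1 + 9 + 5 = 15
C(6) = 1 + C(5) + C(4) = 1 + 15 + 9 = 25
C(7) = 1 + C(6) + C(5) = 1 + 25 + 15 = 41
C(8) = 1 + C(7) + C(6) = 1 + 41 + 25 = 67
C(9) = 1 + C(8) + C(7) = 1 + 67 + 41 = 109
C(10) = 1 + C(9) + C(8) = 1 + 109 + 67 = 177
C(11) = 1 + C(10) + C(9) = 1 + 177 + 109 = 287
C(12) = 1 + C(11) + C(10) = 1 + 287 + 177 = 465
C(13) = 1 + C(12) + C(11) = 1 + 465 + 287 = 753
C(14) = 1 + C(13) + C(12) = 1 + 753 + 465 = 1219
C(15) = 1 + C(14) + C(13) = 1 + 1219 + 753 = 1973
C(16) = 1 + C(15) + C(14) = 1 + 1973 + 1219 = 3193
C(17) = 1 + C(16) + C(15) = 1 + 3193 + 1973 = 5167
C(18) = 1 + C(17) + C(16) = 1 + 5167 + 3193 = 8361
C(19) = 1 + C(18) + C(17) = 1 + 8361 + 5167 = 13529
C(20) = 1 + C(19) + C(18) = 1 + 13529 + 8361 = 21891
C(21) = 1 + C(20) + C(19) = 1 + 21891 + 13529 = 35421

35421


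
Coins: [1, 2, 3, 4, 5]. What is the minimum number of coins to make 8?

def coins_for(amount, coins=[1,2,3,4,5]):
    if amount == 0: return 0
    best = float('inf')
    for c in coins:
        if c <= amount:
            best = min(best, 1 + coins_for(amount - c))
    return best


Building up with DP:
coins_for(0) = 0
coins_for(1) = min(1+coins_for(0)=1+0=1) = 1
coins_for(2) = min(1+coins_for(1)=1+1=2, 1+coins_for(0)=1+0=1) = 1
coins_for(3) = min(1+coins_for(2)=1+1=2, 1+coins_for(1)=1+1=2, 1+coins_for(0)=1+0=1) = 1
coins_for(4) = min(1+coins_for(3)=1+1=2, 1+coins_for(2)=1+1=2, 1+coins_for(1)=1+1=2, 1+coins_for(0)=1+0=1) = 1
coins_for(5) = min(1+coins_for(4)=1+1=2, 1+coins_for(3)=1+1=2, 1+coins_for(2)=1+1=2, 1+coins_for(1)=1+1=2, 1+coins_for(0)=1+0=1) = 1
coins_for(6) = min(1+coins_for(5)=1+1=2, 1+coins_for(4)=1+1=2, 1+coins_for(3)=1+1=2, 1+coins_for(2)=1+1=2, 1+coins_for(1)=1+1=2) = 2
coins_for(7) = min(1+coins_for(6)=1+2=3, 1+coins_for(5)=1+1=2, 1+coins_for(4)=1+1=2, 1+coins_for(3)=1+1=2, 1+coins_for(2)=1+1=2) = 2
coins_for(8) = min(1+coins_for(7)=1+2=3, 1+coins_for(6)=1+2=3, 1+coins_for(5)=1+1=2, 1+coins_for(4)=1+1=2, 1+coins_for(3)=1+1=2) = 2

2


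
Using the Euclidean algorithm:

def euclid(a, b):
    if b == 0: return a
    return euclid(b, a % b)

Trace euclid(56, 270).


euclid(56, 270) = euclid(270, 56)
euclid(270, 56) = euclid(56, 46)
euclid(56, 46) = euclid(46, 10)
euclid(46, 10) = euclid(10, 6)
euclid(10, 6) = euclid(6, 4)
euclid(6, 4) = euclid(4, 2)
euclid(4, 2) = euclid(2, 0)
euclid(2, 0) = 2  (base case)

2


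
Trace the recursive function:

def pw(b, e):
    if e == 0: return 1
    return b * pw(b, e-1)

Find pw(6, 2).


pw(6, 2)
= 6 * pw(6, 1)
= 6 * 6 * pw(6, 0)
= 6 * 6 * 1
= 36

36


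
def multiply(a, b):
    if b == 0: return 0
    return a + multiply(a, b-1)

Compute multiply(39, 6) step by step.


multiply(39, 6) = 39 + multiply(39, 5)
multiply(39, 5) = 39 + multiply(39, 4)
multiply(39, 4) = 39 + multiply(39, 3)
multiply(39, 3) = 39 + multiply(39, 2)
multiply(39, 2) = 39 + multiply(39, 1)
multiply(39, 1) = 39 + multiply(39, 0)
multiply(39, 0) = 0  (base case)
Total: 39 + 39 + 39 + 39 + 39 + 39 + 0 = 234

234


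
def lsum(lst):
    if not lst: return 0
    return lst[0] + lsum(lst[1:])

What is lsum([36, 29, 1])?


lsum([36, 29, 1]) = 36 + lsum([29, 1])
lsum([29, 1]) = 29 + lsum([1])
lsum([1]) = 1 + lsum([])
lsum([]) = 0  (base case)
Total: 36 + 29 + 1 + 0 = 66

66


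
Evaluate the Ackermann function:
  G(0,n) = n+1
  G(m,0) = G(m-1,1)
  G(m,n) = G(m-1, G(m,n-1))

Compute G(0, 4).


G(0, 4) = 5
Result: G(0, 4) = 5

5


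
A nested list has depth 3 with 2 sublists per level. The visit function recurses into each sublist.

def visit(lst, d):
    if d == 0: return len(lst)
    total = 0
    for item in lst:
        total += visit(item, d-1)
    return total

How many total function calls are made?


At depth 0 (root): 1 call
At depth 1: each of 1 parents calls visit on 2 children = 2 calls
At depth 2: each of 2 parents calls visit on 2 children = 4 calls
At depth 3: each of 4 parents calls visit on 2 children = 8 calls
Total: 1 + 2 + 4 + 8 = 15

15


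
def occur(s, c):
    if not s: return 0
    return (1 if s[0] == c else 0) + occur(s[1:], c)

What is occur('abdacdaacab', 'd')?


s[0]='a' != 'd' -> 0
s[0]='b' != 'd' -> 0
s[0]='d' == 'd' -> 1
s[0]='a' != 'd' -> 0
s[0]='c' != 'd' -> 0
s[0]='d' == 'd' -> 1
s[0]='a' != 'd' -> 0
s[0]='a' != 'd' -> 0
s[0]='c' != 'd' -> 0
s[0]='a' != 'd' -> 0
s[0]='b' != 'd' -> 0
Sum: 0 + 0 + 1 + 0 + 0 + 1 + 0 + 0 + 0 + 0 + 0 = 2

2


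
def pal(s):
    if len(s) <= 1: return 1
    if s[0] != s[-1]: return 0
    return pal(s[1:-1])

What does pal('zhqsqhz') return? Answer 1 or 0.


pal('zhqsqhz'): s[0]='z' == s[-1]='z' -> check pal('hqsqh')
pal('hqsqh'): s[0]='h' == s[-1]='h' -> check pal('qsq')
pal('qsq'): s[0]='q' == s[-1]='q' -> check pal('s')
pal('s'): len <= 1 -> return 1  (base case)
Result: 1 (palindrome)

1


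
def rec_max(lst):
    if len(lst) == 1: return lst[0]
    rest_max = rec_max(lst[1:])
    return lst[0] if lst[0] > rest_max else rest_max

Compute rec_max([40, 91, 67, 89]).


rec_max([40, 91, 67, 89]): compare 40 with rec_max([91, 67, 89])
rec_max([91, 67, 89]): compare 91 with rec_max([67, 89])
rec_max([67, 89]): compare 67 with rec_max([89])
rec_max([89]) = 89  (base case)
Compare 67 with 89 -> 89
Compare 91 with 89 -> 91
Compare 40 with 91 -> 91

91


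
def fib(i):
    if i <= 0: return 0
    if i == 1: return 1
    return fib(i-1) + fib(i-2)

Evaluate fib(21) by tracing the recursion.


Computing fib(21) bottom-up:
fib(0) = 0
fib(1) = 1
fib(2) = fib(1) + fib(0) = 1 + 0 = 1
fib(3) = fib(2) + fib(1) = 1 + 1 = 2
fib(4) = fib(3) + fib(2) = 2 + 1 = 3
fib(5) = fib(4) + fib(3) = 3 + 2 = 5
fib(6) = fib(5) + fib(4) = 5 + 3 = 8
fib(7) = fib(6) + fib(5) = 8 + 5 = 13
fib(8) = fib(7) + fib(6) = 13 + 8 = 21
fib(9) = fib(8) + fib(7) = 21 + 13 = 34
fib(10) = fib(9) + fib(8) = 34 + 21 = 55
fib(11) = fib(10) + fib(9) = 55 + 34 = 89
fib(12) = fib(11) + fib(10) = 89 + 55 = 144
fib(13) = fib(12) + fib(11) = 144 + 89 = 233
fib(14) = fib(13) + fib(12) = 233 + 144 = 377
fib(15) = fib(14) + fib(13) = 377 + 233 = 610
fib(16) = fib(15) + fib(14) = 610 + 377 = 987
fib(17) = fib(16) + fib(15) = 987 + 610 = 1597
fib(18) = fib(17) + fib(16) = 1597 + 987 = 2584
fib(19) = fib(18) + fib(17) = 2584 + 1597 = 4181
fib(20) = fib(19) + fib(18) = 4181 + 2584 = 6765
fib(21) = fib(20) + fib(19) = 6765 + 4181 = 10946

10946


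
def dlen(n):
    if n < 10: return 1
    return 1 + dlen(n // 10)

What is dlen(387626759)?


dlen(387626759) = 1 + dlen(38762675)
dlen(38762675) = 1 + dlen(3876267)
dlen(3876267) = 1 + dlen(387626)
dlen(387626) = 1 + dlen(38762)
dlen(38762) = 1 + dlen(3876)
dlen(3876) = 1 + dlen(387)
dlen(387) = 1 + dlen(38)
dlen(38) = 1 + dlen(3)
dlen(3) = 1  (base case: 3 < 10)
Unwinding: 1 + 1 + 1 + 1 + 1 + 1 + 1 + 1 + 1 = 9

9


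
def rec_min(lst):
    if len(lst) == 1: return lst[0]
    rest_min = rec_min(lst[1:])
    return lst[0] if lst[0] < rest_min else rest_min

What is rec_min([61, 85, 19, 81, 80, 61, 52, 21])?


rec_min([61, 85, 19, 81, 80, 61, 52, 21]): compare 61 with rec_min([85, 19, 81, 80, 61, 52, 21])
rec_min([85, 19, 81, 80, 61, 52, 21]): compare 85 with rec_min([19, 81, 80, 61, 52, 21])
rec_min([19, 81, 80, 61, 52, 21]): compare 19 with rec_min([81, 80, 61, 52, 21])
rec_min([81, 80, 61, 52, 21]): compare 81 with rec_min([80, 61, 52, 21])
rec_min([80, 61, 52, 21]): compare 80 with rec_min([61, 52, 21])
rec_min([61, 52, 21]): compare 61 with rec_min([52, 21])
rec_min([52, 21]): compare 52 with rec_min([21])
rec_min([21]) = 21  (base case)
Compare 52 with 21 -> 21
Compare 61 with 21 -> 21
Compare 80 with 21 -> 21
Compare 81 with 21 -> 21
Compare 19 with 21 -> 19
Compare 85 with 19 -> 19
Compare 61 with 19 -> 19

19


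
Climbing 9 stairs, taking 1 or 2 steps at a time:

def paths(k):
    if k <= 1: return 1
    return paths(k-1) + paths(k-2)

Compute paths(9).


Building up from base cases:
paths(0) = 1
paths(1) = 1
paths(2) = paths(1) + paths(0) = 1 + 1 = 2
paths(3) = paths(2) + paths(1) = 2 + 1 = 3
paths(4) = paths(3) + paths(2) = 3 + 2 = 5
paths(5) = paths(4) + paths(3) = 5 + 3 = 8
paths(6) = paths(5) + paths(4) = 8 + 5 = 13
paths(7) = paths(6) + paths(5) = 13 + 8 = 21
paths(8) = paths(7) + paths(6) = 21 + 13 = 34
paths(9) = paths(8) + paths(7) = 34 + 21 = 55

55


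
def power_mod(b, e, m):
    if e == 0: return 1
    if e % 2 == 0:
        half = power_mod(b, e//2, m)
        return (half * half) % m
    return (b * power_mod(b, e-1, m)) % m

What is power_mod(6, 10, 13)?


power_mod(6, 10, 13): e is even, compute power_mod(6, 5, 13)
  power_mod(6, 5, 13): e is odd, compute power_mod(6, 4, 13)
    power_mod(6, 4, 13): e is even, compute power_mod(6, 2, 13)
      power_mod(6, 2, 13): e is even, compute power_mod(6, 1, 13)
        power_mod(6, 1, 13): e is odd, compute power_mod(6, 0, 13)
          power_mod(6, 0, 13) = 1
        (6 * 1) % 13 = 6
      half=6, (6*6) % 13 = 10
    half=10, (10*10) % 13 = 9
  (6 * 9) % 13 = 2
half=2, (2*2) % 13 = 4

4


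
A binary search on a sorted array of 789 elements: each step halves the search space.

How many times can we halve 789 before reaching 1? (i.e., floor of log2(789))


789 / 2 = 394
394 / 2 = 197
197 / 2 = 98
98 / 2 = 49
49 / 2 = 24
24 / 2 = 12
12 / 2 = 6
6 / 2 = 3
3 / 2 = 1
Reached 1 after 9 halvings

9


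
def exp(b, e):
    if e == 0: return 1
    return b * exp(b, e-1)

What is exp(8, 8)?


exp(8, 8)
= 8 * exp(8, 7)
= 8 * 8 * exp(8, 6)
= 8 * 8 * 8 * exp(8, 5)
= 8 * 8 * 8 * 8 * exp(8, 4)
= 8 * 8 * 8 * 8 * 8 * exp(8, 3)
= 8 * 8 * 8 * 8 * 8 * 8 * exp(8, 2)
= 8 * 8 * 8 * 8 * 8 * 8 * 8 * exp(8, 1)
= 8 * 8 * 8 * 8 * 8 * 8 * 8 * 8 * exp(8, 0)
= 8 * 8 * 8 * 8 * 8 * 8 * 8 * 8 * 1
= 16777216

16777216


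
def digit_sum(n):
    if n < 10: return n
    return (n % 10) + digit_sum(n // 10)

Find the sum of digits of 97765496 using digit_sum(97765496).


digit_sum(97765496) = 6 + digit_sum(9776549)
digit_sum(9776549) = 9 + digit_sum(977654)
digit_sum(977654) = 4 + digit_sum(97765)
digit_sum(97765) = 5 + digit_sum(9776)
digit_sum(9776) = 6 + digit_sum(977)
digit_sum(977) = 7 + digit_sum(97)
digit_sum(97) = 7 + digit_sum(9)
digit_sum(9) = 9  (base case)
Total: 6 + 9 + 4 + 5 + 6 + 7 + 7 + 9 = 53

53


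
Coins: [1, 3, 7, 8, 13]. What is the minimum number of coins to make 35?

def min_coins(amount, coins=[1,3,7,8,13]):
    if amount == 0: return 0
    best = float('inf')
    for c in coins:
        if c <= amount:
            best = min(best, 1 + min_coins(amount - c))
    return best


Building up with DP:
min_coins(0) = 0
min_coins(1) = min(1+min_coins(0)=1+0=1) = 1
min_coins(2) = min(1+min_coins(1)=1+1=2) = 2
min_coins(3) = min(1+min_coins(2)=1+2=3, 1+min_coins(0)=1+0=1) = 1
min_coins(4) = min(1+min_coins(3)=1+1=2, 1+min_coins(1)=1+1=2) = 2
min_coins(5) = min(1+min_coins(4)=1+2=3, 1+min_coins(2)=1+2=3) = 3
min_coins(6) = min(1+min_coins(5)=1+3=4, 1+min_coins(3)=1+1=2) = 2
min_coins(7) = min(1+min_coins(6)=1+2=3, 1+min_coins(4)=1+2=3, 1+min_coins(0)=1+0=1) = 1
min_coins(8) = min(1+min_coins(7)=1+1=2, 1+min_coins(5)=1+3=4, 1+min_coins(1)=1+1=2, 1+min_coins(0)=1+0=1) = 1
min_coins(9) = min(1+min_coins(8)=1+1=2, 1+min_coins(6)=1+2=3, 1+min_coins(2)=1+2=3, 1+min_coins(1)=1+1=2) = 2
min_coins(10) = min(1+min_coins(9)=1+2=3, 1+min_coins(7)=1+1=2, 1+min_coins(3)=1+1=2, 1+min_coins(2)=1+2=3) = 2
min_coins(11) = min(1+min_coins(10)=1+2=3, 1+min_coins(8)=1+1=2, 1+min_coins(4)=1+2=3, 1+min_coins(3)=1+1=2) = 2
min_coins(12) = min(1+min_coins(11)=1+2=3, 1+min_coins(9)=1+2=3, 1+min_coins(5)=1+3=4, 1+min_coins(4)=1+2=3) = 3
min_coins(13) = min(1+min_coins(12)=1+3=4, 1+min_coins(10)=1+2=3, 1+min_coins(6)=1+2=3, 1+min_coins(5)=1+3=4, 1+min_coins(0)=1+0=1) = 1
min_coins(14) = min(1+min_coins(13)=1+1=2, 1+min_coins(11)=1+2=3, 1+min_coins(7)=1+1=2, 1+min_coins(6)=1+2=3, 1+min_coins(1)=1+1=2) = 2
min_coins(15) = min(1+min_coins(14)=1+2=3, 1+min_coins(12)=1+3=4, 1+min_coins(8)=1+1=2, 1+min_coins(7)=1+1=2, 1+min_coins(2)=1+2=3) = 2
min_coins(16) = min(1+min_coins(15)=1+2=3, 1+min_coins(13)=1+1=2, 1+min_coins(9)=1+2=3, 1+min_coins(8)=1+1=2, 1+min_coins(3)=1+1=2) = 2
min_coins(17) = min(1+min_coins(16)=1+2=3, 1+min_coins(14)=1+2=3, 1+min_coins(10)=1+2=3, 1+min_coins(9)=1+2=3, 1+min_coins(4)=1+2=3) = 3
min_coins(18) = min(1+min_coins(17)=1+3=4, 1+min_coins(15)=1+2=3, 1+min_coins(11)=1+2=3, 1+min_coins(10)=1+2=3, 1+min_coins(5)=1+3=4) = 3
min_coins(19) = min(1+min_coins(18)=1+3=4, 1+min_coins(16)=1+2=3, 1+min_coins(12)=1+3=4, 1+min_coins(11)=1+2=3, 1+min_coins(6)=1+2=3) = 3
min_coins(20) = min(1+min_coins(19)=1+3=4, 1+min_coins(17)=1+3=4, 1+min_coins(13)=1+1=2, 1+min_coins(12)=1+3=4, 1+min_coins(7)=1+1=2) = 2
min_coins(21) = min(1+min_coins(20)=1+2=3, 1+min_coins(18)=1+3=4, 1+min_coins(14)=1+2=3, 1+min_coins(13)=1+1=2, 1+min_coins(8)=1+1=2) = 2
min_coins(22) = min(1+min_coins(21)=1+2=3, 1+min_coins(19)=1+3=4, 1+min_coins(15)=1+2=3, 1+min_coins(14)=1+2=3, 1+min_coins(9)=1+2=3) = 3
min_coins(23) = min(1+min_coins(22)=1+3=4, 1+min_coins(20)=1+2=3, 1+min_coins(16)=1+2=3, 1+min_coins(15)=1+2=3, 1+min_coins(10)=1+2=3) = 3
min_coins(24) = min(1+min_coins(23)=1+3=4, 1+min_coins(21)=1+2=3, 1+min_coins(17)=1+3=4, 1+min_coins(16)=1+2=3, 1+min_coins(11)=1+2=3) = 3
min_coins(25) = min(1+min_coins(24)=1+3=4, 1+min_coins(22)=1+3=4, 1+min_coins(18)=1+3=4, 1+min_coins(17)=1+3=4, 1+min_coins(12)=1+3=4) = 4
min_coins(26) = min(1+min_coins(25)=1+4=5, 1+min_coins(23)=1+3=4, 1+min_coins(19)=1+3=4, 1+min_coins(18)=1+3=4, 1+min_coins(13)=1+1=2) = 2
min_coins(27) = min(1+min_coins(26)=1+2=3, 1+min_coins(24)=1+3=4, 1+min_coins(20)=1+2=3, 1+min_coins(19)=1+3=4, 1+min_coins(14)=1+2=3) = 3
min_coins(28) = min(1+min_coins(27)=1+3=4, 1+min_coins(25)=1+4=5, 1+min_coins(21)=1+2=3, 1+min_coins(20)=1+2=3, 1+min_coins(15)=1+2=3) = 3
min_coins(29) = min(1+min_coins(28)=1+3=4, 1+min_coins(26)=1+2=3, 1+min_coins(22)=1+3=4, 1+min_coins(21)=1+2=3, 1+min_coins(16)=1+2=3) = 3
min_coins(30) = min(1+min_coins(29)=1+3=4, 1+min_coins(27)=1+3=4, 1+min_coins(23)=1+3=4, 1+min_coins(22)=1+3=4, 1+min_coins(17)=1+3=4) = 4
min_coins(31) = min(1+min_coins(30)=1+4=5, 1+min_coins(28)=1+3=4, 1+min_coins(24)=1+3=4, 1+min_coins(23)=1+3=4, 1+min_coins(18)=1+3=4) = 4
min_coins(32) = min(1+min_coins(31)=1+4=5, 1+min_coins(29)=1+3=4, 1+min_coins(25)=1+4=5, 1+min_coins(24)=1+3=4, 1+min_coins(19)=1+3=4) = 4
min_coins(33) = min(1+min_coins(32)=1+4=5, 1+min_coins(30)=1+4=5, 1+min_coins(26)=1+2=3, 1+min_coins(25)=1+4=5, 1+min_coins(20)=1+2=3) = 3
min_coins(34) = min(1+min_coins(33)=1+3=4, 1+min_coins(31)=1+4=5, 1+min_coins(27)=1+3=4, 1+min_coins(26)=1+2=3, 1+min_coins(21)=1+2=3) = 3
min_coins(35) = min(1+min_coins(34)=1+3=4, 1+min_coins(32)=1+4=5, 1+min_coins(28)=1+3=4, 1+min_coins(27)=1+3=4, 1+min_coins(22)=1+3=4) = 4

4


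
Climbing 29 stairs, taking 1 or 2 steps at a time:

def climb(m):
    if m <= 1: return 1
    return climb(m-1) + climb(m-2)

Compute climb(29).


Building up from base cases:
climb(0) = 1
climb(1) = 1
climb(2) = climb(1) + climb(0) = 1 + 1 = 2
climb(3) = climb(2) + climb(1) = 2 + 1 = 3
climb(4) = climb(3) + climb(2) = 3 + 2 = 5
climb(5) = climb(4) + climb(3) = 5 + 3 = 8
climb(6) = climb(5) + climb(4) = 8 + 5 = 13
climb(7) = climb(6) + climb(5) = 13 + 8 = 21
climb(8) = climb(7) + climb(6) = 21 + 13 = 34
climb(9) = climb(8) + climb(7) = 34 + 21 = 55
climb(10) = climb(9) + climb(8) = 55 + 34 = 89
climb(11) = climb(10) + climb(9) = 89 + 55 = 144
climb(12) = climb(11) + climb(10) = 144 + 89 = 233
climb(13) = climb(12) + climb(11) = 233 + 144 = 377
climb(14) = climb(13) + climb(12) = 377 + 233 = 610
climb(15) = climb(14) + climb(13) = 610 + 377 = 987
climb(16) = climb(15) + climb(14) = 987 + 610 = 1597
climb(17) = climb(16) + climb(15) = 1597 + 987 = 2584
climb(18) = climb(17) + climb(16) = 2584 + 1597 = 4181
climb(19) = climb(18) + climb(17) = 4181 + 2584 = 6765
climb(20) = climb(19) + climb(18) = 6765 + 4181 = 10946
climb(21) = climb(20) + climb(19) = 10946 + 6765 = 17711
climb(22) = climb(21) + climb(20) = 17711 + 10946 = 28657
climb(23) = climb(22) + climb(21) = 28657 + 17711 = 46368
climb(24) = climb(23) + climb(22) = 46368 + 28657 = 75025
climb(25) = climb(24) + climb(23) = 75025 + 46368 = 121393
climb(26) = climb(25) + climb(24) = 121393 + 75025 = 196418
climb(27) = climb(26) + climb(25) = 196418 + 121393 = 317811
climb(28) = climb(27) + climb(26) = 317811 + 196418 = 514229
climb(29) = climb(28) + climb(27) = 514229 + 317811 = 832040

832040


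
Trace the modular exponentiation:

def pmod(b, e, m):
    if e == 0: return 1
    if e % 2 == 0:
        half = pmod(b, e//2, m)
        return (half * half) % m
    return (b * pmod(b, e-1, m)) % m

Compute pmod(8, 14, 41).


pmod(8, 14, 41): e is even, compute pmod(8, 7, 41)
  pmod(8, 7, 41): e is odd, compute pmod(8, 6, 41)
    pmod(8, 6, 41): e is even, compute pmod(8, 3, 41)
      pmod(8, 3, 41): e is odd, compute pmod(8, 2, 41)
        pmod(8, 2, 41): e is even, compute pmod(8, 1, 41)
          pmod(8, 1, 41): e is odd, compute pmod(8, 0, 41)
          pmod(8, 0, 41) = 1
          (8 * 1) % 41 = 8
        half=8, (8*8) % 41 = 23
      (8 * 23) % 41 = 20
    half=20, (20*20) % 41 = 31
  (8 * 31) % 41 = 2
half=2, (2*2) % 41 = 4

4


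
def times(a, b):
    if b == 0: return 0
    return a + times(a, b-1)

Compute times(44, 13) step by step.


times(44, 13) = 44 + times(44, 12)
times(44, 12) = 44 + times(44, 11)
times(44, 11) = 44 + times(44, 10)
times(44, 10) = 44 + times(44, 9)
times(44, 9) = 44 + times(44, 8)
times(44, 8) = 44 + times(44, 7)
times(44, 7) = 44 + times(44, 6)
times(44, 6) = 44 + times(44, 5)
times(44, 5) = 44 + times(44, 4)
times(44, 4) = 44 + times(44, 3)
times(44, 3) = 44 + times(44, 2)
times(44, 2) = 44 + times(44, 1)
times(44, 1) = 44 + times(44, 0)
times(44, 0) = 0  (base case)
Total: 44 + 44 + 44 + 44 + 44 + 44 + 44 + 44 + 44 + 44 + 44 + 44 + 44 + 0 = 572

572


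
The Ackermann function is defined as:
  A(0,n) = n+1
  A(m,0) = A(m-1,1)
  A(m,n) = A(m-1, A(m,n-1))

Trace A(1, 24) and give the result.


A(1, 24) = A(0, A(1, 23))
  A(1, 23) = A(0, A(1, 22))
    A(1, 22) = A(0, A(1, 21))
      A(1, 21) = A(0, A(1, 20))
        A(1, 20) = A(0, A(1, 19))
          A(1, 19) = A(0, A(1, 18))
          A(1, 18) = A(0, A(1, 17))
          A(1, 17) = A(0, A(1, 16))
          A(1, 16) = A(0, A(1, 15))
          A(1, 15) = A(0, A(1, 14))
          A(1, 14) = A(0, A(1, 13))
          A(1, 13) = A(0, A(1, 12))
          A(1, 12) = A(0, A(1, 11))
          A(1, 11) = A(0, A(1, 10))
          A(1, 10) = A(0, A(1, 9))
          A(1, 9) = A(0, A(1, 8))
          A(1, 8) = A(0, A(1, 7))
          A(1, 7) = A(0, A(1, 6))
          A(1, 6) = A(0, A(1, 5))
          A(1, 5) = A(0, A(1, 4))
          A(1, 4) = A(0, A(1, 3))
          A(1, 3) = A(0, A(1, 2))
          A(1, 2) = A(0, A(1, 1))
          A(1, 1) = A(0, A(1, 0))
          A(1, 0) = A(0, 1)
... (trace truncated)
Result: A(1, 24) = 26

26


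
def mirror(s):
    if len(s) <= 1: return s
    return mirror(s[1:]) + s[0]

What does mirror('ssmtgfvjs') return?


mirror('ssmtgfvjs') = mirror('smtgfvjs') + 's'
mirror('smtgfvjs') = mirror('mtgfvjs') + 's'
mirror('mtgfvjs') = mirror('tgfvjs') + 'm'
mirror('tgfvjs') = mirror('gfvjs') + 't'
mirror('gfvjs') = mirror('fvjs') + 'g'
mirror('fvjs') = mirror('vjs') + 'f'
mirror('vjs') = mirror('js') + 'v'
mirror('js') = mirror('s') + 'j'
mirror('s') = 's'  (base case)
Concatenating: 's' + 'j' + 'v' + 'f' + 'g' + 't' + 'm' + 's' + 's' = 'sjvfgtmss'

sjvfgtmss


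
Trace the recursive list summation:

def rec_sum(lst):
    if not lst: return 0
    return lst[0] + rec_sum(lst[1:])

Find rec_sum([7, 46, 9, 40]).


rec_sum([7, 46, 9, 40]) = 7 + rec_sum([46, 9, 40])
rec_sum([46, 9, 40]) = 46 + rec_sum([9, 40])
rec_sum([9, 40]) = 9 + rec_sum([40])
rec_sum([40]) = 40 + rec_sum([])
rec_sum([]) = 0  (base case)
Total: 7 + 46 + 9 + 40 + 0 = 102

102


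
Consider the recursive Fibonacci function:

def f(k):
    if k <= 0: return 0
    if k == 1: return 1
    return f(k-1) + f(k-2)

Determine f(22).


Computing f(22) bottom-up:
f(0) = 0
f(1) = 1
f(2) = f(1) + f(0) = 1 + 0 = 1
f(3) = f(2) + f(1) = 1 + 1 = 2
f(4) = f(3) + f(2) = 2 + 1 = 3
f(5) = f(4) + f(3) = 3 + 2 = 5
f(6) = f(5) + f(4) = 5 + 3 = 8
f(7) = f(6) + f(5) = 8 + 5 = 13
f(8) = f(7) + f(6) = 13 + 8 = 21
f(9) = f(8) + f(7) = 21 + 13 = 34
f(10) = f(9) + f(8) = 34 + 21 = 55
f(11) = f(10) + f(9) = 55 + 34 = 89
f(12) = f(11) + f(10) = 89 + 55 = 144
f(13) = f(12) + f(11) = 144 + 89 = 233
f(14) = f(13) + f(12) = 233 + 144 = 377
f(15) = f(14) + f(13) = 377 + 233 = 610
f(16) = f(15) + f(14) = 610 + 377 = 987
f(17) = f(16) + f(15) = 987 + 610 = 1597
f(18) = f(17) + f(16) = 1597 + 987 = 2584
f(19) = f(18) + f(17) = 2584 + 1597 = 4181
f(20) = f(19) + f(18) = 4181 + 2584 = 6765
f(21) = f(20) + f(19) = 6765 + 4181 = 10946
f(22) = f(21) + f(20) = 10946 + 6765 = 17711

17711
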